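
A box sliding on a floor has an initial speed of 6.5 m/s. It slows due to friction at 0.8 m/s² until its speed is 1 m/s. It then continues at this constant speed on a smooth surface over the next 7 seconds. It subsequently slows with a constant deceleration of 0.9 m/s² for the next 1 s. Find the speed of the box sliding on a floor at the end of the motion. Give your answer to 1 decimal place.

0.1 m/s

Phase 1 (decelerating): v₀ = 6.50 m/s, a = -0.8 m/s².
v = v₀ + at → t = (1 − 6.50) / -0.8 = 6.88 s
v² = v₀² + 2aΔx → Δx = (1² − 6.50²)/(2·-0.8) = 25.8 m

Phase 2 (constant speed): v₀ = 1.00 m/s, a = 0 m/s².
v = v₀ + at = 1.00 + (0)(7) = 1.00 m/s
Δx = v₀t + ½at² = 1.00·7 + 0.5·0·7² = 7.00 m

Phase 3 (decelerating): v₀ = 1.00 m/s, a = -0.9 m/s².
v = v₀ + at = 1.00 + (-0.9)(1) = 0.100 m/s
Δx = v₀t + ½at² = 1.00·1 + 0.5·-0.9·1² = 0.550 m
Final speed = 0.100 m/s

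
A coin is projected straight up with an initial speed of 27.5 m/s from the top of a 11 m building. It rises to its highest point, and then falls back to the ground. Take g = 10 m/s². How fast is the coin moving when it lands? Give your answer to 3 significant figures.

Phase 1 (rising): v₀ = 27.5 m/s, a = -10 m/s².
v = v₀ + at → t = (0 − 27.5) / -10 = 2.75 s
v² = v₀² + 2aΔx → Δx = (0² − 27.5²)/(2·-10) = 37.8 m

Phase 2 (falling): v₀ = 0 m/s, a = -10 m/s².
Falls 48.8 m from rest: t = √(2·48.8/10) = 3.12 s; v = g·t = 31.2 m/s.
Final speed = 31.2 m/s

31.2 m/s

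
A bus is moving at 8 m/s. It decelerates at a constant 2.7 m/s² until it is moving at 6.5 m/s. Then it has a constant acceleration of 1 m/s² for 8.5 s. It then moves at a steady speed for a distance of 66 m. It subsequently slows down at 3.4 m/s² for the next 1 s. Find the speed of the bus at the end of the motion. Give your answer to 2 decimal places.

Phase 1 (decelerating): v₀ = 8.00 m/s, a = -2.7 m/s².
v = v₀ + at → t = (6.5 − 8.00) / -2.7 = 0.556 s
v² = v₀² + 2aΔx → Δx = (6.5² − 8.00²)/(2·-2.7) = 4.03 m

Phase 2 (accelerating): v₀ = 6.50 m/s, a = 1 m/s².
v = v₀ + at = 6.50 + (1)(8.5) = 15.0 m/s
Δx = v₀t + ½at² = 6.50·8.5 + 0.5·1·8.5² = 91.4 m

Phase 3 (constant speed): v₀ = 15.0 m/s, a = 0 m/s².
Constant speed: t = d/v = 66/15.0 = 4.40 s

Phase 4 (decelerating): v₀ = 15.0 m/s, a = -3.4 m/s².
v = v₀ + at = 15.0 + (-3.4)(1) = 11.6 m/s
Δx = v₀t + ½at² = 15.0·1 + 0.5·-3.4·1² = 13.3 m
Final speed = 11.6 m/s

11.60 m/s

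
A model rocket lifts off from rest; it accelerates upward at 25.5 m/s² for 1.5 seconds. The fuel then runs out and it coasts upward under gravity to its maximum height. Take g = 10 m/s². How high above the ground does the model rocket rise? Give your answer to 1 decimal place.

Phase 1 (powered ascent): v₀ = 0 m/s, a = 25.5 m/s².
v = v₀ + at = 0 + (25.5)(1.5) = 38.2 m/s
Δx = v₀t + ½at² = 0·1.5 + 0.5·25.5·1.5² = 28.7 m

Phase 2 (coasting upward): v₀ = 38.2 m/s, a = -10 m/s².
v = v₀ + at → t = (0 − 38.2) / -10 = 3.83 s
v² = v₀² + 2aΔx → Δx = (0² − 38.2²)/(2·-10) = 73.2 m
Maximum height = 28.7 + 73.2 = 102 m

101.8 m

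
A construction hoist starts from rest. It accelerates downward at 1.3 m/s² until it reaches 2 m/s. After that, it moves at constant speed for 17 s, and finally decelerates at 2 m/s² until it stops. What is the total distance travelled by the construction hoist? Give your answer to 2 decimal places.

Phase 1 (accelerating): v₀ = 0 m/s, a = 1.3 m/s².
v = v₀ + at → t = (2 − 0) / 1.3 = 1.54 s
v² = v₀² + 2aΔx → Δx = (2² − 0²)/(2·1.3) = 1.54 m

Phase 2 (constant speed): v₀ = 2.00 m/s, a = 0 m/s².
v = v₀ + at = 2.00 + (0)(17) = 2.00 m/s
Δx = v₀t + ½at² = 2.00·17 + 0.5·0·17² = 34.0 m

Phase 3 (decelerating): v₀ = 2.00 m/s, a = -2 m/s².
v = v₀ + at → t = (0 − 2.00) / -2 = 1.00 s
v² = v₀² + 2aΔx → Δx = (0² − 2.00²)/(2·-2) = 1.00 m
Total distance = 1.54 + 34.0 + 1.00 = 36.5 m

36.54 m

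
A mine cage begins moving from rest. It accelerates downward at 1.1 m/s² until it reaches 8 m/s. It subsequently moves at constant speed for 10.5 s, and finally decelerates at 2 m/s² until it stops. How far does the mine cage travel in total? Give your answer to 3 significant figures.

129 m

Phase 1 (accelerating): v₀ = 0 m/s, a = 1.1 m/s².
v = v₀ + at → t = (8 − 0) / 1.1 = 7.27 s
v² = v₀² + 2aΔx → Δx = (8² − 0²)/(2·1.1) = 29.1 m

Phase 2 (constant speed): v₀ = 8.00 m/s, a = 0 m/s².
v = v₀ + at = 8.00 + (0)(10.5) = 8.00 m/s
Δx = v₀t + ½at² = 8.00·10.5 + 0.5·0·10.5² = 84.0 m

Phase 3 (decelerating): v₀ = 8.00 m/s, a = -2 m/s².
v = v₀ + at → t = (0 − 8.00) / -2 = 4.00 s
v² = v₀² + 2aΔx → Δx = (0² − 8.00²)/(2·-2) = 16.0 m
Total distance = 29.1 + 84.0 + 16.0 = 129 m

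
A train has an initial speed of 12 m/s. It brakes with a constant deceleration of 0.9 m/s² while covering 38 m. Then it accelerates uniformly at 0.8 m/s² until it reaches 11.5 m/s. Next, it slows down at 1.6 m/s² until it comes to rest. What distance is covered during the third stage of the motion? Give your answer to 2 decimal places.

Phase 1 (decelerating): v₀ = 12.0 m/s, a = -0.9 m/s².
v² = v₀² + 2aΔx = 12.0² + 2·-0.9·38 = 75.6 → v = 8.69 m/s
t = (v − v₀)/a = (8.69 − 12.0)/-0.9 = 3.67 s

Phase 2 (accelerating): v₀ = 8.69 m/s, a = 0.8 m/s².
v = v₀ + at → t = (11.5 − 8.69) / 0.8 = 3.51 s
v² = v₀² + 2aΔx → Δx = (11.5² − 8.69²)/(2·0.8) = 35.4 m

Phase 3 (decelerating): v₀ = 11.5 m/s, a = -1.6 m/s².
v = v₀ + at → t = (0 − 11.5) / -1.6 = 7.19 s
v² = v₀² + 2aΔx → Δx = (0² − 11.5²)/(2·-1.6) = 41.3 m
Distance in phase 3 = 41.3 m

41.33 m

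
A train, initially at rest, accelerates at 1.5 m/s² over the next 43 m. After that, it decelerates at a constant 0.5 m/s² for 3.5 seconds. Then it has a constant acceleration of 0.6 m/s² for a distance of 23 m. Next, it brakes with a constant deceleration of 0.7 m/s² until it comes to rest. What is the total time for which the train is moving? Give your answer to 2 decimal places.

Phase 1 (accelerating): v₀ = 0 m/s, a = 1.5 m/s².
v² = v₀² + 2aΔx = 0² + 2·1.5·43 = 129 → v = 11.4 m/s
t = (v − v₀)/a = (11.4 − 0)/1.5 = 7.57 s

Phase 2 (decelerating): v₀ = 11.4 m/s, a = -0.5 m/s².
v = v₀ + at = 11.4 + (-0.5)(3.5) = 9.61 m/s
Δx = v₀t + ½at² = 11.4·3.5 + 0.5·-0.5·3.5² = 36.7 m

Phase 3 (accelerating): v₀ = 9.61 m/s, a = 0.6 m/s².
v² = v₀² + 2aΔx = 9.61² + 2·0.6·23 = 120 → v = 11.0 m/s
t = (v − v₀)/a = (11.0 − 9.61)/0.6 = 2.24 s

Phase 4 (decelerating): v₀ = 11.0 m/s, a = -0.7 m/s².
v = v₀ + at → t = (0 − 11.0) / -0.7 = 15.6 s
v² = v₀² + 2aΔx → Δx = (0² − 11.0²)/(2·-0.7) = 85.7 m
Total time = 7.57 + 3.50 + 2.24 + 15.6 = 29.0 s

28.95 s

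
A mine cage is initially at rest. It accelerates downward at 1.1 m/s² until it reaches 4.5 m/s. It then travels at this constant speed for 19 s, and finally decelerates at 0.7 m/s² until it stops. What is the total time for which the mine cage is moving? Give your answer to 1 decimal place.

Phase 1 (accelerating): v₀ = 0 m/s, a = 1.1 m/s².
v = v₀ + at → t = (4.5 − 0) / 1.1 = 4.09 s
v² = v₀² + 2aΔx → Δx = (4.5² − 0²)/(2·1.1) = 9.20 m

Phase 2 (constant speed): v₀ = 4.50 m/s, a = 0 m/s².
v = v₀ + at = 4.50 + (0)(19) = 4.50 m/s
Δx = v₀t + ½at² = 4.50·19 + 0.5·0·19² = 85.5 m

Phase 3 (decelerating): v₀ = 4.50 m/s, a = -0.7 m/s².
v = v₀ + at → t = (0 − 4.50) / -0.7 = 6.43 s
v² = v₀² + 2aΔx → Δx = (0² − 4.50²)/(2·-0.7) = 14.5 m
Total time = 4.09 + 19.0 + 6.43 = 29.5 s

29.5 s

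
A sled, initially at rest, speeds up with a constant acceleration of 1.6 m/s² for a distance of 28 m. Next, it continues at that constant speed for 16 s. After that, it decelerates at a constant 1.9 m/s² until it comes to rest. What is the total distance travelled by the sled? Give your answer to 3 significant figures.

203 m

Phase 1 (accelerating): v₀ = 0 m/s, a = 1.6 m/s².
v² = v₀² + 2aΔx = 0² + 2·1.6·28 = 89.6 → v = 9.47 m/s
t = (v − v₀)/a = (9.47 − 0)/1.6 = 5.92 s

Phase 2 (constant speed): v₀ = 9.47 m/s, a = 0 m/s².
v = v₀ + at = 9.47 + (0)(16) = 9.47 m/s
Δx = v₀t + ½at² = 9.47·16 + 0.5·0·16² = 151 m

Phase 3 (decelerating): v₀ = 9.47 m/s, a = -1.9 m/s².
v = v₀ + at → t = (0 − 9.47) / -1.9 = 4.98 s
v² = v₀² + 2aΔx → Δx = (0² − 9.47²)/(2·-1.9) = 23.6 m
Total distance = 28.0 + 151 + 23.6 = 203 m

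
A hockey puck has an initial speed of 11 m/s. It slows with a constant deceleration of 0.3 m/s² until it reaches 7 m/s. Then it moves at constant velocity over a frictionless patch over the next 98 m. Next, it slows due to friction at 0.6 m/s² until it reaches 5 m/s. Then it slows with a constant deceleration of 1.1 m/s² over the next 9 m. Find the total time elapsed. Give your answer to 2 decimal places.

Phase 1 (decelerating): v₀ = 11.0 m/s, a = -0.3 m/s².
v = v₀ + at → t = (7 − 11.0) / -0.3 = 13.3 s
v² = v₀² + 2aΔx → Δx = (7² − 11.0²)/(2·-0.3) = 120 m

Phase 2 (constant speed): v₀ = 7.00 m/s, a = 0 m/s².
Constant speed: t = d/v = 98/7.00 = 14.0 s

Phase 3 (decelerating): v₀ = 7.00 m/s, a = -0.6 m/s².
v = v₀ + at → t = (5 − 7.00) / -0.6 = 3.33 s
v² = v₀² + 2aΔx → Δx = (5² − 7.00²)/(2·-0.6) = 20.0 m

Phase 4 (decelerating): v₀ = 5.00 m/s, a = -1.1 m/s².
v² = v₀² + 2aΔx = 5.00² + 2·-1.1·9 = 5.20 → v = 2.28 m/s
t = (v − v₀)/a = (2.28 − 5.00)/-1.1 = 2.47 s
Total time = 13.3 + 14.0 + 3.33 + 2.47 = 33.1 s

33.14 s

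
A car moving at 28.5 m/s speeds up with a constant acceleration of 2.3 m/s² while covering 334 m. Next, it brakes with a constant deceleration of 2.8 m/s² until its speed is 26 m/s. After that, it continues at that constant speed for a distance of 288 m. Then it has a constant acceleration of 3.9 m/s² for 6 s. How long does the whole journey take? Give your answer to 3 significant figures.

Phase 1 (accelerating): v₀ = 28.5 m/s, a = 2.3 m/s².
v² = v₀² + 2aΔx = 28.5² + 2·2.3·334 = 2350 → v = 48.5 m/s
t = (v − v₀)/a = (48.5 − 28.5)/2.3 = 8.68 s

Phase 2 (decelerating): v₀ = 48.5 m/s, a = -2.8 m/s².
v = v₀ + at → t = (26 − 48.5) / -2.8 = 8.02 s
v² = v₀² + 2aΔx → Δx = (26² − 48.5²)/(2·-2.8) = 299 m

Phase 3 (constant speed): v₀ = 26.0 m/s, a = 0 m/s².
Constant speed: t = d/v = 288/26.0 = 11.1 s

Phase 4 (accelerating): v₀ = 26.0 m/s, a = 3.9 m/s².
v = v₀ + at = 26.0 + (3.9)(6) = 49.4 m/s
Δx = v₀t + ½at² = 26.0·6 + 0.5·3.9·6² = 226 m
Total time = 8.68 + 8.02 + 11.1 + 6.00 = 33.8 s

33.8 s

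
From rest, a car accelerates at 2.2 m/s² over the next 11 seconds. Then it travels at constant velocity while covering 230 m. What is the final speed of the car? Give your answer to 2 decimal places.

24.20 m/s

Phase 1 (accelerating): v₀ = 0 m/s, a = 2.2 m/s².
v = v₀ + at = 0 + (2.2)(11) = 24.2 m/s
Δx = v₀t + ½at² = 0·11 + 0.5·2.2·11² = 133 m

Phase 2 (constant speed): v₀ = 24.2 m/s, a = 0 m/s².
Constant speed: t = d/v = 230/24.2 = 9.50 s
Final speed = 24.2 m/s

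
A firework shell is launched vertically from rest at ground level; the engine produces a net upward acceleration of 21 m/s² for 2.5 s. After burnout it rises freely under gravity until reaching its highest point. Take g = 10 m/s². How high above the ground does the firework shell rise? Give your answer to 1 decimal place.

Phase 1 (powered ascent): v₀ = 0 m/s, a = 21 m/s².
v = v₀ + at = 0 + (21)(2.5) = 52.5 m/s
Δx = v₀t + ½at² = 0·2.5 + 0.5·21·2.5² = 65.6 m

Phase 2 (coasting upward): v₀ = 52.5 m/s, a = -10 m/s².
v = v₀ + at → t = (0 − 52.5) / -10 = 5.25 s
v² = v₀² + 2aΔx → Δx = (0² − 52.5²)/(2·-10) = 138 m
Maximum height = 65.6 + 138 = 203 m

203.4 m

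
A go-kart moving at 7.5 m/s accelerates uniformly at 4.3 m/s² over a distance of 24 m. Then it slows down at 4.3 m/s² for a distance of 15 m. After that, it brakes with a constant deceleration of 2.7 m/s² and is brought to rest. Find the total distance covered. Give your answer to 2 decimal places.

63.75 m

Phase 1 (accelerating): v₀ = 7.50 m/s, a = 4.3 m/s².
v² = v₀² + 2aΔx = 7.50² + 2·4.3·24 = 263 → v = 16.2 m/s
t = (v − v₀)/a = (16.2 − 7.50)/4.3 = 2.02 s

Phase 2 (decelerating): v₀ = 16.2 m/s, a = -4.3 m/s².
v² = v₀² + 2aΔx = 16.2² + 2·-4.3·15 = 134 → v = 11.6 m/s
t = (v − v₀)/a = (11.6 − 16.2)/-4.3 = 1.08 s

Phase 3 (decelerating): v₀ = 11.6 m/s, a = -2.7 m/s².
v = v₀ + at → t = (0 − 11.6) / -2.7 = 4.28 s
v² = v₀² + 2aΔx → Δx = (0² − 11.6²)/(2·-2.7) = 24.7 m
Total distance = 24.0 + 15.0 + 24.7 = 63.7 m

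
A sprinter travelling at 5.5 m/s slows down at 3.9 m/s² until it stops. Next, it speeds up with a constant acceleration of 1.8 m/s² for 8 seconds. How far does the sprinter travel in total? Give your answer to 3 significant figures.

61.5 m

Phase 1 (decelerating): v₀ = 5.50 m/s, a = -3.9 m/s².
v = v₀ + at → t = (0 − 5.50) / -3.9 = 1.41 s
v² = v₀² + 2aΔx → Δx = (0² − 5.50²)/(2·-3.9) = 3.88 m

Phase 2 (accelerating): v₀ = 0 m/s, a = 1.8 m/s².
v = v₀ + at = 0 + (1.8)(8) = 14.4 m/s
Δx = v₀t + ½at² = 0·8 + 0.5·1.8·8² = 57.6 m
Total distance = 3.88 + 57.6 = 61.5 m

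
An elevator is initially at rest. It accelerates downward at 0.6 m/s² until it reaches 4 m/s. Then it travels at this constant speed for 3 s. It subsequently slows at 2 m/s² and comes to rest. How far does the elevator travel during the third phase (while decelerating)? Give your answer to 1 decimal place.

4.0 m

Phase 1 (accelerating): v₀ = 0 m/s, a = 0.6 m/s².
v = v₀ + at → t = (4 − 0) / 0.6 = 6.67 s
v² = v₀² + 2aΔx → Δx = (4² − 0²)/(2·0.6) = 13.3 m

Phase 2 (constant speed): v₀ = 4.00 m/s, a = 0 m/s².
v = v₀ + at = 4.00 + (0)(3) = 4.00 m/s
Δx = v₀t + ½at² = 4.00·3 + 0.5·0·3² = 12.0 m

Phase 3 (decelerating): v₀ = 4.00 m/s, a = -2 m/s².
v = v₀ + at → t = (0 − 4.00) / -2 = 2.00 s
v² = v₀² + 2aΔx → Δx = (0² − 4.00²)/(2·-2) = 4.00 m
Distance in phase 3 = 4.00 m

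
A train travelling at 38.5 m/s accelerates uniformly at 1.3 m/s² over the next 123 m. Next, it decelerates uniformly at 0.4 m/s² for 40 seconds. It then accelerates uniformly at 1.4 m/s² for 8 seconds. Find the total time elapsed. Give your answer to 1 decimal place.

51.0 s

Phase 1 (accelerating): v₀ = 38.5 m/s, a = 1.3 m/s².
v² = v₀² + 2aΔx = 38.5² + 2·1.3·123 = 1800 → v = 42.5 m/s
t = (v − v₀)/a = (42.5 − 38.5)/1.3 = 3.04 s

Phase 2 (decelerating): v₀ = 42.5 m/s, a = -0.4 m/s².
v = v₀ + at = 42.5 + (-0.4)(40) = 26.5 m/s
Δx = v₀t + ½at² = 42.5·40 + 0.5·-0.4·40² = 1380 m

Phase 3 (accelerating): v₀ = 26.5 m/s, a = 1.4 m/s².
v = v₀ + at = 26.5 + (1.4)(8) = 37.7 m/s
Δx = v₀t + ½at² = 26.5·8 + 0.5·1.4·8² = 256 m
Total time = 3.04 + 40.0 + 8.00 = 51.0 s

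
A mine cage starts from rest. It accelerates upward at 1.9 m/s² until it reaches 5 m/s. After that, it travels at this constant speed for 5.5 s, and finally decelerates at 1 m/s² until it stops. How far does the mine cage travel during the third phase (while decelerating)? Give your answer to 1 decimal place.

12.5 m

Phase 1 (accelerating): v₀ = 0 m/s, a = 1.9 m/s².
v = v₀ + at → t = (5 − 0) / 1.9 = 2.63 s
v² = v₀² + 2aΔx → Δx = (5² − 0²)/(2·1.9) = 6.58 m

Phase 2 (constant speed): v₀ = 5.00 m/s, a = 0 m/s².
v = v₀ + at = 5.00 + (0)(5.5) = 5.00 m/s
Δx = v₀t + ½at² = 5.00·5.5 + 0.5·0·5.5² = 27.5 m

Phase 3 (decelerating): v₀ = 5.00 m/s, a = -1 m/s².
v = v₀ + at → t = (0 − 5.00) / -1 = 5.00 s
v² = v₀² + 2aΔx → Δx = (0² − 5.00²)/(2·-1) = 12.5 m
Distance in phase 3 = 12.5 m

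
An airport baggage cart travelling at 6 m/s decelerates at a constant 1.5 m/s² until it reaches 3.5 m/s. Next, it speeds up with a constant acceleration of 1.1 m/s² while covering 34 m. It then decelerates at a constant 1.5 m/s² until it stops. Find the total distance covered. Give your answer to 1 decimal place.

70.9 m

Phase 1 (decelerating): v₀ = 6.00 m/s, a = -1.5 m/s².
v = v₀ + at → t = (3.5 − 6.00) / -1.5 = 1.67 s
v² = v₀² + 2aΔx → Δx = (3.5² − 6.00²)/(2·-1.5) = 7.92 m

Phase 2 (accelerating): v₀ = 3.50 m/s, a = 1.1 m/s².
v² = v₀² + 2aΔx = 3.50² + 2·1.1·34 = 87.1 → v = 9.33 m/s
t = (v − v₀)/a = (9.33 − 3.50)/1.1 = 5.30 s

Phase 3 (decelerating): v₀ = 9.33 m/s, a = -1.5 m/s².
v = v₀ + at → t = (0 − 9.33) / -1.5 = 6.22 s
v² = v₀² + 2aΔx → Δx = (0² − 9.33²)/(2·-1.5) = 29.0 m
Total distance = 7.92 + 34.0 + 29.0 = 70.9 m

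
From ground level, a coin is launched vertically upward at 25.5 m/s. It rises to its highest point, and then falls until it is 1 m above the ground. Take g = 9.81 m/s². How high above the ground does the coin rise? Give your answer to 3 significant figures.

33.1 m

Phase 1 (rising): v₀ = 25.5 m/s, a = -9.81 m/s².
v = v₀ + at → t = (0 − 25.5) / -9.81 = 2.60 s
v² = v₀² + 2aΔx → Δx = (0² − 25.5²)/(2·-9.81) = 33.1 m
Maximum height = 33.1 m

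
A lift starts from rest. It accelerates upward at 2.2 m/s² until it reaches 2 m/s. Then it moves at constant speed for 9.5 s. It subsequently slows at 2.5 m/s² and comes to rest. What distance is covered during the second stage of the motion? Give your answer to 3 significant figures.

Phase 1 (accelerating): v₀ = 0 m/s, a = 2.2 m/s².
v = v₀ + at → t = (2 − 0) / 2.2 = 0.909 s
v² = v₀² + 2aΔx → Δx = (2² − 0²)/(2·2.2) = 0.909 m

Phase 2 (constant speed): v₀ = 2.00 m/s, a = 0 m/s².
v = v₀ + at = 2.00 + (0)(9.5) = 2.00 m/s
Δx = v₀t + ½at² = 2.00·9.5 + 0.5·0·9.5² = 19.0 m
Distance in phase 2 = 19.0 m

19.0 m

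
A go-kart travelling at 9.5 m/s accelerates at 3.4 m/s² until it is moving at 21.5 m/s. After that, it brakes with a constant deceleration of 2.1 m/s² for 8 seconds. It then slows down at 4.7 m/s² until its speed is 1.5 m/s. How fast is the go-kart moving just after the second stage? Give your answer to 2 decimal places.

Phase 1 (accelerating): v₀ = 9.50 m/s, a = 3.4 m/s².
v = v₀ + at → t = (21.5 − 9.50) / 3.4 = 3.53 s
v² = v₀² + 2aΔx → Δx = (21.5² − 9.50²)/(2·3.4) = 54.7 m

Phase 2 (decelerating): v₀ = 21.5 m/s, a = -2.1 m/s².
v = v₀ + at = 21.5 + (-2.1)(8) = 4.70 m/s
Δx = v₀t + ½at² = 21.5·8 + 0.5·-2.1·8² = 105 m
Speed at end of phase 2 = 4.70 m/s

4.70 m/s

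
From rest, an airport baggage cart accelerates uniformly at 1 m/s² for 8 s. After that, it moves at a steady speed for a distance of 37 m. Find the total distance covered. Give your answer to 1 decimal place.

Phase 1 (accelerating): v₀ = 0 m/s, a = 1 m/s².
v = v₀ + at = 0 + (1)(8) = 8.00 m/s
Δx = v₀t + ½at² = 0·8 + 0.5·1·8² = 32.0 m

Phase 2 (constant speed): v₀ = 8.00 m/s, a = 0 m/s².
Constant speed: t = d/v = 37/8.00 = 4.62 s
Total distance = 32.0 + 37.0 = 69.0 m

69.0 m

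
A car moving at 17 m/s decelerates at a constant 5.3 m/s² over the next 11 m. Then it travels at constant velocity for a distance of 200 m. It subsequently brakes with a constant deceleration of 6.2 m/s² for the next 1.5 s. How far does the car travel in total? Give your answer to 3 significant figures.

224 m

Phase 1 (decelerating): v₀ = 17.0 m/s, a = -5.3 m/s².
v² = v₀² + 2aΔx = 17.0² + 2·-5.3·11 = 172 → v = 13.1 m/s
t = (v − v₀)/a = (13.1 − 17.0)/-5.3 = 0.730 s

Phase 2 (constant speed): v₀ = 13.1 m/s, a = 0 m/s².
Constant speed: t = d/v = 200/13.1 = 15.2 s

Phase 3 (decelerating): v₀ = 13.1 m/s, a = -6.2 m/s².
v = v₀ + at = 13.1 + (-6.2)(1.5) = 3.83 m/s
Δx = v₀t + ½at² = 13.1·1.5 + 0.5·-6.2·1.5² = 12.7 m
Total distance = 11.0 + 200 + 12.7 = 224 m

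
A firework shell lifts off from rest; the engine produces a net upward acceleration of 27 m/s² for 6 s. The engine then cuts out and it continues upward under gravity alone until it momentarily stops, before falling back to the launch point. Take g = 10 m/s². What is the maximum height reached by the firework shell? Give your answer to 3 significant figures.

Phase 1 (powered ascent): v₀ = 0 m/s, a = 27 m/s².
v = v₀ + at = 0 + (27)(6) = 162 m/s
Δx = v₀t + ½at² = 0·6 + 0.5·27·6² = 486 m

Phase 2 (coasting upward): v₀ = 162 m/s, a = -10 m/s².
v = v₀ + at → t = (0 − 162) / -10 = 16.2 s
v² = v₀² + 2aΔx → Δx = (0² − 162²)/(2·-10) = 1310 m
Maximum height = 486 + 1310 = 1800 m

1800 m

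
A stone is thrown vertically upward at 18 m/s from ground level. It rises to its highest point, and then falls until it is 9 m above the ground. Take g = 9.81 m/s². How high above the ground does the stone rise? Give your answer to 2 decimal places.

Phase 1 (rising): v₀ = 18.0 m/s, a = -9.81 m/s².
v = v₀ + at → t = (0 − 18.0) / -9.81 = 1.83 s
v² = v₀² + 2aΔx → Δx = (0² − 18.0²)/(2·-9.81) = 16.5 m
Maximum height = 16.5 m

16.51 m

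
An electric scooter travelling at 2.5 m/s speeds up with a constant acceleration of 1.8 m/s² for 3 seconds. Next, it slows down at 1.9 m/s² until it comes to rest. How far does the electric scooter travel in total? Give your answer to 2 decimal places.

32.02 m

Phase 1 (accelerating): v₀ = 2.50 m/s, a = 1.8 m/s².
v = v₀ + at = 2.50 + (1.8)(3) = 7.90 m/s
Δx = v₀t + ½at² = 2.50·3 + 0.5·1.8·3² = 15.6 m

Phase 2 (decelerating): v₀ = 7.90 m/s, a = -1.9 m/s².
v = v₀ + at → t = (0 − 7.90) / -1.9 = 4.16 s
v² = v₀² + 2aΔx → Δx = (0² − 7.90²)/(2·-1.9) = 16.4 m
Total distance = 15.6 + 16.4 = 32.0 m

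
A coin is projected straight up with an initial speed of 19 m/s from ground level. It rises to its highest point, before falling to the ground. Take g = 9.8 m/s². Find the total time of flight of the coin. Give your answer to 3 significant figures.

Phase 1 (rising): v₀ = 19.0 m/s, a = -9.8 m/s².
v = v₀ + at → t = (0 − 19.0) / -9.8 = 1.94 s
v² = v₀² + 2aΔx → Δx = (0² − 19.0²)/(2·-9.8) = 18.4 m

Phase 2 (falling): v₀ = 0 m/s, a = -9.8 m/s².
Falls 18.4 m from rest: t = √(2·18.4/9.8) = 1.94 s; v = g·t = 19.0 m/s.
Total time = 1.94 + 1.94 = 3.88 s

3.88 s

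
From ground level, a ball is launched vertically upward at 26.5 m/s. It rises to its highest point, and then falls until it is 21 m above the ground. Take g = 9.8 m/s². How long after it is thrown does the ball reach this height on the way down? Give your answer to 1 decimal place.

4.4 s

Phase 1 (rising): v₀ = 26.5 m/s, a = -9.8 m/s².
v = v₀ + at → t = (0 − 26.5) / -9.8 = 2.70 s
v² = v₀² + 2aΔx → Δx = (0² − 26.5²)/(2·-9.8) = 35.8 m

Phase 2 (falling): v₀ = 0 m/s, a = -9.8 m/s².
Falls 14.8 m from rest: t = √(2·14.8/9.8) = 1.74 s; v = g·t = 17.0 m/s.
Total time = 2.70 + 1.74 = 4.44 s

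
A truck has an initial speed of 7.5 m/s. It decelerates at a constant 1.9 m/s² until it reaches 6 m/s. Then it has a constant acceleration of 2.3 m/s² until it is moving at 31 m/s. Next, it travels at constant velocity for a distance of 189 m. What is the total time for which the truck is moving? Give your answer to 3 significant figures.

Phase 1 (decelerating): v₀ = 7.50 m/s, a = -1.9 m/s².
v = v₀ + at → t = (6 − 7.50) / -1.9 = 0.789 s
v² = v₀² + 2aΔx → Δx = (6² − 7.50²)/(2·-1.9) = 5.33 m

Phase 2 (accelerating): v₀ = 6.00 m/s, a = 2.3 m/s².
v = v₀ + at → t = (31 − 6.00) / 2.3 = 10.9 s
v² = v₀² + 2aΔx → Δx = (31² − 6.00²)/(2·2.3) = 201 m

Phase 3 (constant speed): v₀ = 31.0 m/s, a = 0 m/s².
Constant speed: t = d/v = 189/31.0 = 6.10 s
Total time = 0.789 + 10.9 + 6.10 = 17.8 s

17.8 s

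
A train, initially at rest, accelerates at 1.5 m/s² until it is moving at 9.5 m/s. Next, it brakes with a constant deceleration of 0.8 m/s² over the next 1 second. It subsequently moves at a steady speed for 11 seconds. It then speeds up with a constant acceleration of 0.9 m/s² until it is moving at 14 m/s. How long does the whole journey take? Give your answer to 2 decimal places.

24.22 s

Phase 1 (accelerating): v₀ = 0 m/s, a = 1.5 m/s².
v = v₀ + at → t = (9.5 − 0) / 1.5 = 6.33 s
v² = v₀² + 2aΔx → Δx = (9.5² − 0²)/(2·1.5) = 30.1 m

Phase 2 (decelerating): v₀ = 9.50 m/s, a = -0.8 m/s².
v = v₀ + at = 9.50 + (-0.8)(1) = 8.70 m/s
Δx = v₀t + ½at² = 9.50·1 + 0.5·-0.8·1² = 9.10 m

Phase 3 (constant speed): v₀ = 8.70 m/s, a = 0 m/s².
v = v₀ + at = 8.70 + (0)(11) = 8.70 m/s
Δx = v₀t + ½at² = 8.70·11 + 0.5·0·11² = 95.7 m

Phase 4 (accelerating): v₀ = 8.70 m/s, a = 0.9 m/s².
v = v₀ + at → t = (14 − 8.70) / 0.9 = 5.89 s
v² = v₀² + 2aΔx → Δx = (14² − 8.70²)/(2·0.9) = 66.8 m
Total time = 6.33 + 1.00 + 11.0 + 5.89 = 24.2 s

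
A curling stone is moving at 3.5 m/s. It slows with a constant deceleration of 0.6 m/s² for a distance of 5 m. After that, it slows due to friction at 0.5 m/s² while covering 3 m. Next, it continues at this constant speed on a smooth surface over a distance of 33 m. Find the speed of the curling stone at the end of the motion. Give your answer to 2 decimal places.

Phase 1 (decelerating): v₀ = 3.50 m/s, a = -0.6 m/s².
v² = v₀² + 2aΔx = 3.50² + 2·-0.6·5 = 6.25 → v = 2.50 m/s
t = (v − v₀)/a = (2.50 − 3.50)/-0.6 = 1.67 s

Phase 2 (decelerating): v₀ = 2.50 m/s, a = -0.5 m/s².
v² = v₀² + 2aΔx = 2.50² + 2·-0.5·3 = 3.25 → v = 1.80 m/s
t = (v − v₀)/a = (1.80 − 2.50)/-0.5 = 1.39 s

Phase 3 (constant speed): v₀ = 1.80 m/s, a = 0 m/s².
Constant speed: t = d/v = 33/1.80 = 18.3 s
Final speed = 1.80 m/s

1.80 m/s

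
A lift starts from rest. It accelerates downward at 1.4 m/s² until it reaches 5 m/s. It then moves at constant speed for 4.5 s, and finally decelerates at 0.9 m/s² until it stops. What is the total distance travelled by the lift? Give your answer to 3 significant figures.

Phase 1 (accelerating): v₀ = 0 m/s, a = 1.4 m/s².
v = v₀ + at → t = (5 − 0) / 1.4 = 3.57 s
v² = v₀² + 2aΔx → Δx = (5² − 0²)/(2·1.4) = 8.93 m

Phase 2 (constant speed): v₀ = 5.00 m/s, a = 0 m/s².
v = v₀ + at = 5.00 + (0)(4.5) = 5.00 m/s
Δx = v₀t + ½at² = 5.00·4.5 + 0.5·0·4.5² = 22.5 m

Phase 3 (decelerating): v₀ = 5.00 m/s, a = -0.9 m/s².
v = v₀ + at → t = (0 − 5.00) / -0.9 = 5.56 s
v² = v₀² + 2aΔx → Δx = (0² − 5.00²)/(2·-0.9) = 13.9 m
Total distance = 8.93 + 22.5 + 13.9 = 45.3 m

45.3 m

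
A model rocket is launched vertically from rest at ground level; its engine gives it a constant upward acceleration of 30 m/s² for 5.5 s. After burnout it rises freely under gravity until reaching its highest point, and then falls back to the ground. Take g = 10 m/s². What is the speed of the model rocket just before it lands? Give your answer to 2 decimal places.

Phase 1 (powered ascent): v₀ = 0 m/s, a = 30 m/s².
v = v₀ + at = 0 + (30)(5.5) = 165 m/s
Δx = v₀t + ½at² = 0·5.5 + 0.5·30·5.5² = 454 m

Phase 2 (coasting upward): v₀ = 165 m/s, a = -10 m/s².
v = v₀ + at → t = (0 − 165) / -10 = 16.5 s
v² = v₀² + 2aΔx → Δx = (0² − 165²)/(2·-10) = 1360 m

Phase 3 (free fall): v₀ = 0 m/s, a = -10 m/s².
Falls 1820 m from rest: t = √(2·1820/10) = 19.1 s; v = g·t = 191 m/s.
Impact speed = 191 m/s

190.53 m/s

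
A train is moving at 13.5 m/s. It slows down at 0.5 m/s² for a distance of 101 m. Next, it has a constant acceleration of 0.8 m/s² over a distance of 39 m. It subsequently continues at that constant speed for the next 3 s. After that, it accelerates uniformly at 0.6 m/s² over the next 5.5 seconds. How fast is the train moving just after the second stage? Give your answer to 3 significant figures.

Phase 1 (decelerating): v₀ = 13.5 m/s, a = -0.5 m/s².
v² = v₀² + 2aΔx = 13.5² + 2·-0.5·101 = 81.2 → v = 9.01 m/s
t = (v − v₀)/a = (9.01 − 13.5)/-0.5 = 8.97 s

Phase 2 (accelerating): v₀ = 9.01 m/s, a = 0.8 m/s².
v² = v₀² + 2aΔx = 9.01² + 2·0.8·39 = 144 → v = 12.0 m/s
t = (v − v₀)/a = (12.0 − 9.01)/0.8 = 3.71 s
Speed at end of phase 2 = 12.0 m/s

12.0 m/s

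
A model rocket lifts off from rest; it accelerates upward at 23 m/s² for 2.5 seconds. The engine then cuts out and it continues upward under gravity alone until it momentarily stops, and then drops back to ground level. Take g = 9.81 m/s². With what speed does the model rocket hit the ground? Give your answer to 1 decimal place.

68.7 m/s

Phase 1 (powered ascent): v₀ = 0 m/s, a = 23 m/s².
v = v₀ + at = 0 + (23)(2.5) = 57.5 m/s
Δx = v₀t + ½at² = 0·2.5 + 0.5·23·2.5² = 71.9 m

Phase 2 (coasting upward): v₀ = 57.5 m/s, a = -9.81 m/s².
v = v₀ + at → t = (0 − 57.5) / -9.81 = 5.86 s
v² = v₀² + 2aΔx → Δx = (0² − 57.5²)/(2·-9.81) = 169 m

Phase 3 (free fall): v₀ = 0 m/s, a = -9.81 m/s².
Falls 240 m from rest: t = √(2·240/9.81) = 7.00 s; v = g·t = 68.7 m/s.
Impact speed = 68.7 m/s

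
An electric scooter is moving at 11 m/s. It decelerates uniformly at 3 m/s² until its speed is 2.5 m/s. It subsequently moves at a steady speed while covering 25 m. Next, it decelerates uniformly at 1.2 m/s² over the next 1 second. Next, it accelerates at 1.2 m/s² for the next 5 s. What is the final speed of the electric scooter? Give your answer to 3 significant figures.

Phase 1 (decelerating): v₀ = 11.0 m/s, a = -3 m/s².
v = v₀ + at → t = (2.5 − 11.0) / -3 = 2.83 s
v² = v₀² + 2aΔx → Δx = (2.5² − 11.0²)/(2·-3) = 19.1 m

Phase 2 (constant speed): v₀ = 2.50 m/s, a = 0 m/s².
Constant speed: t = d/v = 25/2.50 = 10.0 s

Phase 3 (decelerating): v₀ = 2.50 m/s, a = -1.2 m/s².
v = v₀ + at = 2.50 + (-1.2)(1) = 1.30 m/s
Δx = v₀t + ½at² = 2.50·1 + 0.5·-1.2·1² = 1.90 m

Phase 4 (accelerating): v₀ = 1.30 m/s, a = 1.2 m/s².
v = v₀ + at = 1.30 + (1.2)(5) = 7.30 m/s
Δx = v₀t + ½at² = 1.30·5 + 0.5·1.2·5² = 21.5 m
Final speed = 7.30 m/s

7.30 m/s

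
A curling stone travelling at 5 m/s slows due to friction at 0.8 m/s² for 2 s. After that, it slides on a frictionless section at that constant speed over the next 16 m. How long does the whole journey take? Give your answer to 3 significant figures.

Phase 1 (decelerating): v₀ = 5.00 m/s, a = -0.8 m/s².
v = v₀ + at = 5.00 + (-0.8)(2) = 3.40 m/s
Δx = v₀t + ½at² = 5.00·2 + 0.5·-0.8·2² = 8.40 m

Phase 2 (constant speed): v₀ = 3.40 m/s, a = 0 m/s².
Constant speed: t = d/v = 16/3.40 = 4.71 s
Total time = 2.00 + 4.71 = 6.71 s

6.71 s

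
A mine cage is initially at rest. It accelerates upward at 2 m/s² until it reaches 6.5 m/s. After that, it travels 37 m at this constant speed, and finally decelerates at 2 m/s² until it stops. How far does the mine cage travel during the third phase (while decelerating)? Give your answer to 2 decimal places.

10.56 m

Phase 1 (accelerating): v₀ = 0 m/s, a = 2 m/s².
v = v₀ + at → t = (6.5 − 0) / 2 = 3.25 s
v² = v₀² + 2aΔx → Δx = (6.5² − 0²)/(2·2) = 10.6 m

Phase 2 (constant speed): v₀ = 6.50 m/s, a = 0 m/s².
Constant speed: t = d/v = 37/6.50 = 5.69 s

Phase 3 (decelerating): v₀ = 6.50 m/s, a = -2 m/s².
v = v₀ + at → t = (0 − 6.50) / -2 = 3.25 s
v² = v₀² + 2aΔx → Δx = (0² − 6.50²)/(2·-2) = 10.6 m
Distance in phase 3 = 10.6 m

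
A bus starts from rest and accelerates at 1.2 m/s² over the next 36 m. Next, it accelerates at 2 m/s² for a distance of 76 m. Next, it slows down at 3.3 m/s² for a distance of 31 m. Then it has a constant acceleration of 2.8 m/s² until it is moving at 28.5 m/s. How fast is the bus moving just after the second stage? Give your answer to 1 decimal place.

Phase 1 (accelerating): v₀ = 0 m/s, a = 1.2 m/s².
v² = v₀² + 2aΔx = 0² + 2·1.2·36 = 86.4 → v = 9.30 m/s
t = (v − v₀)/a = (9.30 − 0)/1.2 = 7.75 s

Phase 2 (accelerating): v₀ = 9.30 m/s, a = 2 m/s².
v² = v₀² + 2aΔx = 9.30² + 2·2·76 = 390 → v = 19.8 m/s
t = (v − v₀)/a = (19.8 − 9.30)/2 = 5.23 s
Speed at end of phase 2 = 19.8 m/s

19.8 m/s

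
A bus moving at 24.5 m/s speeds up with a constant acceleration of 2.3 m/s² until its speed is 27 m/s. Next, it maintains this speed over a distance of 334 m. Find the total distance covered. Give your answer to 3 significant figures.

Phase 1 (accelerating): v₀ = 24.5 m/s, a = 2.3 m/s².
v = v₀ + at → t = (27 − 24.5) / 2.3 = 1.09 s
v² = v₀² + 2aΔx → Δx = (27² − 24.5²)/(2·2.3) = 28.0 m

Phase 2 (constant speed): v₀ = 27.0 m/s, a = 0 m/s².
Constant speed: t = d/v = 334/27.0 = 12.4 s
Total distance = 28.0 + 334 = 362 m

362 m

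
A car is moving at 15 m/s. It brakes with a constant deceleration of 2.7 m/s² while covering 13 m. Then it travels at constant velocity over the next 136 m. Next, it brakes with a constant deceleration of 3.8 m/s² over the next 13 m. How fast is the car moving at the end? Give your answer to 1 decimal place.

Phase 1 (decelerating): v₀ = 15.0 m/s, a = -2.7 m/s².
v² = v₀² + 2aΔx = 15.0² + 2·-2.7·13 = 155 → v = 12.4 m/s
t = (v − v₀)/a = (12.4 − 15.0)/-2.7 = 0.947 s

Phase 2 (constant speed): v₀ = 12.4 m/s, a = 0 m/s².
Constant speed: t = d/v = 136/12.4 = 10.9 s

Phase 3 (decelerating): v₀ = 12.4 m/s, a = -3.8 m/s².
v² = v₀² + 2aΔx = 12.4² + 2·-3.8·13 = 56.0 → v = 7.48 m/s
t = (v − v₀)/a = (7.48 − 12.4)/-3.8 = 1.30 s
Final speed = 7.48 m/s

7.5 m/s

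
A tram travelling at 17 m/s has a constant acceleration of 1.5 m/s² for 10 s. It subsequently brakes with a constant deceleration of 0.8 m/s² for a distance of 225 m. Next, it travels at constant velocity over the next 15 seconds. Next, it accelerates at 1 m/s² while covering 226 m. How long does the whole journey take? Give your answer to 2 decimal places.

40.43 s

Phase 1 (accelerating): v₀ = 17.0 m/s, a = 1.5 m/s².
v = v₀ + at = 17.0 + (1.5)(10) = 32.0 m/s
Δx = v₀t + ½at² = 17.0·10 + 0.5·1.5·10² = 245 m

Phase 2 (decelerating): v₀ = 32.0 m/s, a = -0.8 m/s².
v² = v₀² + 2aΔx = 32.0² + 2·-0.8·225 = 664 → v = 25.8 m/s
t = (v − v₀)/a = (25.8 − 32.0)/-0.8 = 7.79 s

Phase 3 (constant speed): v₀ = 25.8 m/s, a = 0 m/s².
v = v₀ + at = 25.8 + (0)(15) = 25.8 m/s
Δx = v₀t + ½at² = 25.8·15 + 0.5·0·15² = 387 m

Phase 4 (accelerating): v₀ = 25.8 m/s, a = 1 m/s².
v² = v₀² + 2aΔx = 25.8² + 2·1·226 = 1120 → v = 33.4 m/s
t = (v − v₀)/a = (33.4 − 25.8)/1 = 7.64 s
Total time = 10.0 + 7.79 + 15.0 + 7.64 = 40.4 s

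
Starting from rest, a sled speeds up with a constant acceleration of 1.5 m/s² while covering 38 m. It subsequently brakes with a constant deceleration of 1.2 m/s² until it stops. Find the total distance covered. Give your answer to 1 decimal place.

Phase 1 (accelerating): v₀ = 0 m/s, a = 1.5 m/s².
v² = v₀² + 2aΔx = 0² + 2·1.5·38 = 114 → v = 10.7 m/s
t = (v − v₀)/a = (10.7 − 0)/1.5 = 7.12 s

Phase 2 (decelerating): v₀ = 10.7 m/s, a = -1.2 m/s².
v = v₀ + at → t = (0 − 10.7) / -1.2 = 8.90 s
v² = v₀² + 2aΔx → Δx = (0² − 10.7²)/(2·-1.2) = 47.5 m
Total distance = 38.0 + 47.5 = 85.5 m

85.5 m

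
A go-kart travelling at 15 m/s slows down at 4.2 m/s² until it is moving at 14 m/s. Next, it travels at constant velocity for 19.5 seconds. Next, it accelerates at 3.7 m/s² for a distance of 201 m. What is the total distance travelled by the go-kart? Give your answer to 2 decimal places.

Phase 1 (decelerating): v₀ = 15.0 m/s, a = -4.2 m/s².
v = v₀ + at → t = (14 − 15.0) / -4.2 = 0.238 s
v² = v₀² + 2aΔx → Δx = (14² − 15.0²)/(2·-4.2) = 3.45 m

Phase 2 (constant speed): v₀ = 14.0 m/s, a = 0 m/s².
v = v₀ + at = 14.0 + (0)(19.5) = 14.0 m/s
Δx = v₀t + ½at² = 14.0·19.5 + 0.5·0·19.5² = 273 m

Phase 3 (accelerating): v₀ = 14.0 m/s, a = 3.7 m/s².
v² = v₀² + 2aΔx = 14.0² + 2·3.7·201 = 1680 → v = 41.0 m/s
t = (v − v₀)/a = (41.0 − 14.0)/3.7 = 7.31 s
Total distance = 3.45 + 273 + 201 = 477 m

477.45 m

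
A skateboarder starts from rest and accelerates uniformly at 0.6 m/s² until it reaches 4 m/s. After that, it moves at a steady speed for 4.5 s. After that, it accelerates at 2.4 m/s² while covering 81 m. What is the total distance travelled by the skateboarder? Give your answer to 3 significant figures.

Phase 1 (accelerating): v₀ = 0 m/s, a = 0.6 m/s².
v = v₀ + at → t = (4 − 0) / 0.6 = 6.67 s
v² = v₀² + 2aΔx → Δx = (4² − 0²)/(2·0.6) = 13.3 m

Phase 2 (constant speed): v₀ = 4.00 m/s, a = 0 m/s².
v = v₀ + at = 4.00 + (0)(4.5) = 4.00 m/s
Δx = v₀t + ½at² = 4.00·4.5 + 0.5·0·4.5² = 18.0 m

Phase 3 (accelerating): v₀ = 4.00 m/s, a = 2.4 m/s².
v² = v₀² + 2aΔx = 4.00² + 2·2.4·81 = 405 → v = 20.1 m/s
t = (v − v₀)/a = (20.1 − 4.00)/2.4 = 6.72 s
Total distance = 13.3 + 18.0 + 81.0 = 112 m

112 m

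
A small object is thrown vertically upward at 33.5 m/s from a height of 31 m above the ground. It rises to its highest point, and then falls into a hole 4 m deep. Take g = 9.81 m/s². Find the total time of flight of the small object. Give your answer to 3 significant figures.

Phase 1 (rising): v₀ = 33.5 m/s, a = -9.81 m/s².
v = v₀ + at → t = (0 − 33.5) / -9.81 = 3.41 s
v² = v₀² + 2aΔx → Δx = (0² − 33.5²)/(2·-9.81) = 57.2 m

Phase 2 (falling): v₀ = 0 m/s, a = -9.81 m/s².
Falls 92.2 m from rest: t = √(2·92.2/9.81) = 4.34 s; v = g·t = 42.5 m/s.
Total time = 3.41 + 4.34 = 7.75 s

7.75 s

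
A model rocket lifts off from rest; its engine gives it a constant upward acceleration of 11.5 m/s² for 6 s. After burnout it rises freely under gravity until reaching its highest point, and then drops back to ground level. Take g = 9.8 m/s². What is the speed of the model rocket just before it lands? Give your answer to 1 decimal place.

Phase 1 (powered ascent): v₀ = 0 m/s, a = 11.5 m/s².
v = v₀ + at = 0 + (11.5)(6) = 69.0 m/s
Δx = v₀t + ½at² = 0·6 + 0.5·11.5·6² = 207 m

Phase 2 (coasting upward): v₀ = 69.0 m/s, a = -9.8 m/s².
v = v₀ + at → t = (0 − 69.0) / -9.8 = 7.04 s
v² = v₀² + 2aΔx → Δx = (0² − 69.0²)/(2·-9.8) = 243 m

Phase 3 (free fall): v₀ = 0 m/s, a = -9.8 m/s².
Falls 450 m from rest: t = √(2·450/9.8) = 9.58 s; v = g·t = 93.9 m/s.
Impact speed = 93.9 m/s

93.9 m/s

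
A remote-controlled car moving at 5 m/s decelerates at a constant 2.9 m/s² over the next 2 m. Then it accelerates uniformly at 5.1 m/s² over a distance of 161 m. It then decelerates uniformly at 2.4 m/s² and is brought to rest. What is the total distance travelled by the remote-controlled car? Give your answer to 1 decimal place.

507.9 m

Phase 1 (decelerating): v₀ = 5.00 m/s, a = -2.9 m/s².
v² = v₀² + 2aΔx = 5.00² + 2·-2.9·2 = 13.4 → v = 3.66 m/s
t = (v − v₀)/a = (3.66 − 5.00)/-2.9 = 0.462 s

Phase 2 (accelerating): v₀ = 3.66 m/s, a = 5.1 m/s².
v² = v₀² + 2aΔx = 3.66² + 2·5.1·161 = 1660 → v = 40.7 m/s
t = (v − v₀)/a = (40.7 − 3.66)/5.1 = 7.26 s

Phase 3 (decelerating): v₀ = 40.7 m/s, a = -2.4 m/s².
v = v₀ + at → t = (0 − 40.7) / -2.4 = 17.0 s
v² = v₀² + 2aΔx → Δx = (0² − 40.7²)/(2·-2.4) = 345 m
Total distance = 2.00 + 161 + 345 = 508 m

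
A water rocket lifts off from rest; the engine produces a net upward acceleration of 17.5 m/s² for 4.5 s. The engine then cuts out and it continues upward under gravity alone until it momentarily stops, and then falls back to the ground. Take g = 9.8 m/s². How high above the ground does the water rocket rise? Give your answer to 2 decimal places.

Phase 1 (powered ascent): v₀ = 0 m/s, a = 17.5 m/s².
v = v₀ + at = 0 + (17.5)(4.5) = 78.8 m/s
Δx = v₀t + ½at² = 0·4.5 + 0.5·17.5·4.5² = 177 m

Phase 2 (coasting upward): v₀ = 78.8 m/s, a = -9.8 m/s².
v = v₀ + at → t = (0 − 78.8) / -9.8 = 8.04 s
v² = v₀² + 2aΔx → Δx = (0² − 78.8²)/(2·-9.8) = 316 m
Maximum height = 177 + 316 = 494 m

493.59 m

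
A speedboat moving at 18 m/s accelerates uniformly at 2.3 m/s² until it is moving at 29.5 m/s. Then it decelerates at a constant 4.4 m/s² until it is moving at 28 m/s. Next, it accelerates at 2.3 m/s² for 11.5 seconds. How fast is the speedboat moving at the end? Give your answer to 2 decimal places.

54.45 m/s

Phase 1 (accelerating): v₀ = 18.0 m/s, a = 2.3 m/s².
v = v₀ + at → t = (29.5 − 18.0) / 2.3 = 5.00 s
v² = v₀² + 2aΔx → Δx = (29.5² − 18.0²)/(2·2.3) = 119 m

Phase 2 (decelerating): v₀ = 29.5 m/s, a = -4.4 m/s².
v = v₀ + at → t = (28 − 29.5) / -4.4 = 0.341 s
v² = v₀² + 2aΔx → Δx = (28² − 29.5²)/(2·-4.4) = 9.80 m

Phase 3 (accelerating): v₀ = 28.0 m/s, a = 2.3 m/s².
v = v₀ + at = 28.0 + (2.3)(11.5) = 54.5 m/s
Δx = v₀t + ½at² = 28.0·11.5 + 0.5·2.3·11.5² = 474 m
Final speed = 54.5 m/s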